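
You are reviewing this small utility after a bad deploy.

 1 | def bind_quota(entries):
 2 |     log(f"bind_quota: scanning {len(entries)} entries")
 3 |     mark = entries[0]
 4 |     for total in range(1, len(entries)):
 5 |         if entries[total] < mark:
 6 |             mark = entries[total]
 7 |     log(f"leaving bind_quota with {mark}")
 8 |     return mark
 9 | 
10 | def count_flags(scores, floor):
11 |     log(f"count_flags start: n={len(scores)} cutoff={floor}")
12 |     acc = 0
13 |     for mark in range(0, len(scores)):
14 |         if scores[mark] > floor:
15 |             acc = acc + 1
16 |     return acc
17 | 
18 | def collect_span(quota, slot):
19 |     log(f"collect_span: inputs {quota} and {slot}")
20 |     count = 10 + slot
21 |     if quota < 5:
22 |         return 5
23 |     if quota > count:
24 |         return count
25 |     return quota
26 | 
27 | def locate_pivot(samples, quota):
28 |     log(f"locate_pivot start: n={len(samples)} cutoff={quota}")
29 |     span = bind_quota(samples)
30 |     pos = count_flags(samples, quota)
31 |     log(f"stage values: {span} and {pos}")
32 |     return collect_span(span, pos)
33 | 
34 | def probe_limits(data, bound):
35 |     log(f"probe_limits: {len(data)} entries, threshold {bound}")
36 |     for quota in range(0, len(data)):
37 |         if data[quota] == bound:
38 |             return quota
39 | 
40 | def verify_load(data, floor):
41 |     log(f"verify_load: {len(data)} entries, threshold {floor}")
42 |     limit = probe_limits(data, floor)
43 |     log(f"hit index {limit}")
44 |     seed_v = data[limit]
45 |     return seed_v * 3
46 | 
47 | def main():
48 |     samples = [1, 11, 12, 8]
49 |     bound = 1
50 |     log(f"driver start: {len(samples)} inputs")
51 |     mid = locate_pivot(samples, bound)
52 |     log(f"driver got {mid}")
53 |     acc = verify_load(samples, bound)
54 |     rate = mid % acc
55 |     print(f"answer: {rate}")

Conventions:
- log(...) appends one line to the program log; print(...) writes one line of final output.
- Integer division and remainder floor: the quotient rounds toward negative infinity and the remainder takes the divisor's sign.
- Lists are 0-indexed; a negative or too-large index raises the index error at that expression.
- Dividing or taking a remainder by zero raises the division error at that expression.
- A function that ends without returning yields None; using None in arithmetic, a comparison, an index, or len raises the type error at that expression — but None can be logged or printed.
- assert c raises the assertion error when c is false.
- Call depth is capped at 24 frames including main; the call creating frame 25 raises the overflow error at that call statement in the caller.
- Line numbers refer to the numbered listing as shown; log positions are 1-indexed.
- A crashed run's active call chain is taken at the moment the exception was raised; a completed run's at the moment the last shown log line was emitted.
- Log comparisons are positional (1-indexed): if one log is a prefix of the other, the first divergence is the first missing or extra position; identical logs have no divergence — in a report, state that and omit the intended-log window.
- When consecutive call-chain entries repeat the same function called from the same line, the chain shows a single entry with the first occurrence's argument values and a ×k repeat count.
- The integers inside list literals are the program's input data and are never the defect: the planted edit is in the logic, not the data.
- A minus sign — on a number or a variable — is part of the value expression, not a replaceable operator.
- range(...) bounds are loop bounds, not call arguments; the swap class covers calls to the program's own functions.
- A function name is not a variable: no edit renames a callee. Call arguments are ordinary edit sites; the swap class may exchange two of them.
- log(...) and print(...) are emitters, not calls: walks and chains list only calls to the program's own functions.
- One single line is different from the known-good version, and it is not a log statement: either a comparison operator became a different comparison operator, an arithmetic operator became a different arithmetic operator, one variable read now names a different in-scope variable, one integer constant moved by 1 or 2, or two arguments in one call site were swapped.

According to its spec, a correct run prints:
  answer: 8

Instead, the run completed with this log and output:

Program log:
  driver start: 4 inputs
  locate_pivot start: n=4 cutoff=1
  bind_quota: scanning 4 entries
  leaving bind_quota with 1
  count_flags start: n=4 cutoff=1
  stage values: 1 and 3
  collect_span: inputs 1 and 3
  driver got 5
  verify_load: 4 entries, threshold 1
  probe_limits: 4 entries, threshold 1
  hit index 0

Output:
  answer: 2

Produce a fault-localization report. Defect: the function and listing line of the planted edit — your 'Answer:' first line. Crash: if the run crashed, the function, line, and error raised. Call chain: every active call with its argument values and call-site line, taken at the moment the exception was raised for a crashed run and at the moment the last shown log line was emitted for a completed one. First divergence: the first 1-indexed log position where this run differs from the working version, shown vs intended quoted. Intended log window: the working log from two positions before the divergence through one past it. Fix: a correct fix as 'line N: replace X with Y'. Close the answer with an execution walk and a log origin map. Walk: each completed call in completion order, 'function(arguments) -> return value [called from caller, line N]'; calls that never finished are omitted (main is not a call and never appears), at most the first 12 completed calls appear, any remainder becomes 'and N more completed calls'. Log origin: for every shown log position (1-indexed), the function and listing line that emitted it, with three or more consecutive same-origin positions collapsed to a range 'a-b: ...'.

Answer: the defect is in main at line 54.
Core observation: Every logged value matches the working version; the printed result is what differs.
Call chain: main -> verify_load([1, 11, 12, 8], 1) (called at line 53).
First divergence: there is none — every log position agrees.
Execution walk:
  bind_quota([1, 11, 12, 8]) -> 1  [called from locate_pivot, line 29]
  count_flags([1, 11, 12, 8], 1) -> 3  [called from locate_pivot, line 30]
  collect_span(1, 3) -> 5  [called from locate_pivot, line 32]
  locate_pivot([1, 11, 12, 8], 1) -> 5  [called from main, line 51]
  probe_limits([1, 11, 12, 8], 1) -> 0  [called from verify_load, line 42]
  verify_load([1, 11, 12, 8], 1) -> 3  [called from main, line 53]
Log origins:
  1: from main, line 50
  2: from locate_pivot, line 28
  3: from bind_quota, line 2
  4: from bind_quota, line 7
  5: from count_flags, line 11
  6: from locate_pivot, line 31
  7: from collect_span, line 19
  8: from main, line 52
  9: from verify_load, line 41
  10: from probe_limits, line 35
  11: from verify_load, line 43
A correct fix: line 54: replace `%` with `+`.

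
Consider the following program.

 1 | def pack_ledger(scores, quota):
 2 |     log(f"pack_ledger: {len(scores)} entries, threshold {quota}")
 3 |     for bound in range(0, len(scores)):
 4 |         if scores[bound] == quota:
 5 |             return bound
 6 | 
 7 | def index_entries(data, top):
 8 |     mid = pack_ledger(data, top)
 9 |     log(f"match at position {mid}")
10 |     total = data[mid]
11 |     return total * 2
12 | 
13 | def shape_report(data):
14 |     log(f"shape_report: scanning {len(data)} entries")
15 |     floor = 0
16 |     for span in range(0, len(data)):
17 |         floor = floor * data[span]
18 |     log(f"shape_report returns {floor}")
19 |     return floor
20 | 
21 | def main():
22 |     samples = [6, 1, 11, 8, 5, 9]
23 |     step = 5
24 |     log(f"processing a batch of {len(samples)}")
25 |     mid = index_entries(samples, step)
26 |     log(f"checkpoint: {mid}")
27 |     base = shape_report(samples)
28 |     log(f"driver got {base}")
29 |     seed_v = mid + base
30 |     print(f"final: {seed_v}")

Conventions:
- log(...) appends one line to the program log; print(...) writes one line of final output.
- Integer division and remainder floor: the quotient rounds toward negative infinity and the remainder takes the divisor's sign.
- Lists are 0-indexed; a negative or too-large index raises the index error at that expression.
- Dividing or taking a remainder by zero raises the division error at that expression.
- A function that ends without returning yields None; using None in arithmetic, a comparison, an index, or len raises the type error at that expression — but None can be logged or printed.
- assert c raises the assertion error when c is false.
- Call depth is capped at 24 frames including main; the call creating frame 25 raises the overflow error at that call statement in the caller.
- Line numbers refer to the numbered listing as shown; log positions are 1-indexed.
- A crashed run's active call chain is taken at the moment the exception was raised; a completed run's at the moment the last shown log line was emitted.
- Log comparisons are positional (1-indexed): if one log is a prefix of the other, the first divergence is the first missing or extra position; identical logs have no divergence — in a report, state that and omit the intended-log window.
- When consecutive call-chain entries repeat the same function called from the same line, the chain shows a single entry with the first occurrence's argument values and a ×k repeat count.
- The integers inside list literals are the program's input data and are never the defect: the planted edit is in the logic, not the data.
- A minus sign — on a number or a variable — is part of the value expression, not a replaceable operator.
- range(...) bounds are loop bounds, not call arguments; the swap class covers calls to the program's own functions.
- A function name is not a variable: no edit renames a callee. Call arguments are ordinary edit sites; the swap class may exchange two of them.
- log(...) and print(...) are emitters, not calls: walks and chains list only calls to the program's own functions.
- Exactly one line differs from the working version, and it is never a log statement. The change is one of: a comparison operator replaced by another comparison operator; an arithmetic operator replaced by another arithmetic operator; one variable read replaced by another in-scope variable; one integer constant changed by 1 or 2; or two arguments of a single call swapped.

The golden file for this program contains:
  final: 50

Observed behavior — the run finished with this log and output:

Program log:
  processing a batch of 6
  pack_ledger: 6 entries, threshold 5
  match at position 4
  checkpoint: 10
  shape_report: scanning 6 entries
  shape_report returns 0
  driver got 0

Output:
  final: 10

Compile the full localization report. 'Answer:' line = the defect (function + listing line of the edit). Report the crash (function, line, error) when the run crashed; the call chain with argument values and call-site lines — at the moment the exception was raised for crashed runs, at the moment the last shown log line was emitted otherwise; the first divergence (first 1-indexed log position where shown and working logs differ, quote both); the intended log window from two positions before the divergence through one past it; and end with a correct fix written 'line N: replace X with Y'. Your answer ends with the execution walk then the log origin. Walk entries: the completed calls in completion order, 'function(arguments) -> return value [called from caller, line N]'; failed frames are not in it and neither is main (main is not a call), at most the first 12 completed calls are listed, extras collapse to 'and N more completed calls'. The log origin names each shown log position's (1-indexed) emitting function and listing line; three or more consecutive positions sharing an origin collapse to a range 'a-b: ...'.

Answer: the defect is in shape_report at line 17.
The tell: At log position 6 the runs split — shown 'shape_report returns 0', but the working version logs 'shape_report returns 40'.
Call chain: main.
First divergence: at position 6 the run shows 'shape_report returns 0' where the working version logs 'shape_report returns 40'.
Intended log window:
  4: checkpoint: 10
  5: shape_report: scanning 6 entries
  6: shape_report returns 40
  7: driver got 40
Execution walk:
  pack_ledger([6, 1, 11, 8, 5, 9], 5) -> 4  [called from index_entries, line 8]
  index_entries([6, 1, 11, 8, 5, 9], 5) -> 10  [called from main, line 25]
  shape_report([6, 1, 11, 8, 5, 9]) -> 0  [called from main, line 27]
Log origins:
  1 — main, line 24
  2 — pack_ledger, line 2
  3 — index_entries, line 9
  4 — main, line 26
  5 — shape_report, line 14
  6 — shape_report, line 18
  7 — main, line 28
A correct fix: line 17: replace `*` with `+`.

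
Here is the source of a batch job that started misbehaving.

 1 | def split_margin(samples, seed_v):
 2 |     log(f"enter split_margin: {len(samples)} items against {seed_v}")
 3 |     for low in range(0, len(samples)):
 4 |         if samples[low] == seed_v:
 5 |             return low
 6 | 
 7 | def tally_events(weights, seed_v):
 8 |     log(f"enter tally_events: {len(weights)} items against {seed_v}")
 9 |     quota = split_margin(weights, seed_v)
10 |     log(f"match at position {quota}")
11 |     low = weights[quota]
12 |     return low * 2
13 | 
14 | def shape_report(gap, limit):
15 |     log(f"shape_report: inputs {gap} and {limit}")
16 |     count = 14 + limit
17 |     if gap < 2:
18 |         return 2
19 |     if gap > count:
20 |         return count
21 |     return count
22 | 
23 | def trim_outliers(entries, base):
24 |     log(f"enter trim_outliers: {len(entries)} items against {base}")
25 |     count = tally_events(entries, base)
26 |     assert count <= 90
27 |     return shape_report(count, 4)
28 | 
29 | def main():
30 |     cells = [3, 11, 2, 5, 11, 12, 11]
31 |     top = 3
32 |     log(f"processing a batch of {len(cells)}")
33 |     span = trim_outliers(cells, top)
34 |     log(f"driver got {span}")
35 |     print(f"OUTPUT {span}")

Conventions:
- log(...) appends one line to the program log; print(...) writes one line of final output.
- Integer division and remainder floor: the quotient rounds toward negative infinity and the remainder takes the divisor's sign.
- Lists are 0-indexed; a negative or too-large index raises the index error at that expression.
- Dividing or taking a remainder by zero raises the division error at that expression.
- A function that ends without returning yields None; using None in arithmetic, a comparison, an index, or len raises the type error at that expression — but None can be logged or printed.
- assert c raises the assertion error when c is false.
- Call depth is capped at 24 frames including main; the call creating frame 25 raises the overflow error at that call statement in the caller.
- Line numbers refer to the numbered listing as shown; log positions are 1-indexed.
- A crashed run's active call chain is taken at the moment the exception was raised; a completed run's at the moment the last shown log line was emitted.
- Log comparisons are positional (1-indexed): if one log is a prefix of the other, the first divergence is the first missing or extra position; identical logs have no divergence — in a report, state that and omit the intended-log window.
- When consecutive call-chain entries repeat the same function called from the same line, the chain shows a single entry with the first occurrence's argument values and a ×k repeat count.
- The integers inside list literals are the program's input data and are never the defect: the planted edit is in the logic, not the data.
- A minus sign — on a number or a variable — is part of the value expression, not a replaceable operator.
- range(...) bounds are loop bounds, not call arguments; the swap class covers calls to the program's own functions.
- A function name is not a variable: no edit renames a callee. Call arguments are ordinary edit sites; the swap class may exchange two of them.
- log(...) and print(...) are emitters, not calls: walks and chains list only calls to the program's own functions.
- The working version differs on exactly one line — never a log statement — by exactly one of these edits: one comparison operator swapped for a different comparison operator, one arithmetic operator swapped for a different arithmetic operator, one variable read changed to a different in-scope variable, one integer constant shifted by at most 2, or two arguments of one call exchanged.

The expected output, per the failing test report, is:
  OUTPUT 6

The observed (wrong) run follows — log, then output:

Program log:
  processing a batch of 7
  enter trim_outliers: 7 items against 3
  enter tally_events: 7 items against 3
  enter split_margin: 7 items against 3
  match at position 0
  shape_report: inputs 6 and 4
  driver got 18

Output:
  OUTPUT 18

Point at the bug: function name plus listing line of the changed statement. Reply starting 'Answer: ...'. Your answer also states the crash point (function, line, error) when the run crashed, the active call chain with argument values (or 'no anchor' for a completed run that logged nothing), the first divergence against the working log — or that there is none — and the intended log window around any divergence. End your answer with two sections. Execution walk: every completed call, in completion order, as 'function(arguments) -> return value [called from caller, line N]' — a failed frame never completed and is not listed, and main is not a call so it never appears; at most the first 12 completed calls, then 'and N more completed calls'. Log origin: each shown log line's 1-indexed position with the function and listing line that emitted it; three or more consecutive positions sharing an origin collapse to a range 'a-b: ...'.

Answer: the defect is in shape_report at line 21.
The tell: Everything matches until log position 7, which reads 'driver got 18' in place of 'driver got 6'.
Call chain: main.
First divergence: position 7 — shown 'driver got 18', intended 'driver got 6'.
Intended log window:
  5: match at position 0
  6: shape_report: inputs 6 and 4
  7: driver got 6
Execution walk:
  split_margin([3, 11, 2, 5, 11, 12, 11], 3) -> 0  [called from tally_events, line 9]
  tally_events([3, 11, 2, 5, 11, 12, 11], 3) -> 6  [called from trim_outliers, line 25]
  shape_report(6, 4) -> 18  [called from trim_outliers, line 27]
  trim_outliers([3, 11, 2, 5, 11, 12, 11], 3) -> 18  [called from main, line 33]
Log origin:
  1 — main, line 32
  2 — trim_outliers, line 24
  3 — tally_events, line 8
  4 — split_margin, line 2
  5 — tally_events, line 10
  6 — shape_report, line 15
  7 — main, line 34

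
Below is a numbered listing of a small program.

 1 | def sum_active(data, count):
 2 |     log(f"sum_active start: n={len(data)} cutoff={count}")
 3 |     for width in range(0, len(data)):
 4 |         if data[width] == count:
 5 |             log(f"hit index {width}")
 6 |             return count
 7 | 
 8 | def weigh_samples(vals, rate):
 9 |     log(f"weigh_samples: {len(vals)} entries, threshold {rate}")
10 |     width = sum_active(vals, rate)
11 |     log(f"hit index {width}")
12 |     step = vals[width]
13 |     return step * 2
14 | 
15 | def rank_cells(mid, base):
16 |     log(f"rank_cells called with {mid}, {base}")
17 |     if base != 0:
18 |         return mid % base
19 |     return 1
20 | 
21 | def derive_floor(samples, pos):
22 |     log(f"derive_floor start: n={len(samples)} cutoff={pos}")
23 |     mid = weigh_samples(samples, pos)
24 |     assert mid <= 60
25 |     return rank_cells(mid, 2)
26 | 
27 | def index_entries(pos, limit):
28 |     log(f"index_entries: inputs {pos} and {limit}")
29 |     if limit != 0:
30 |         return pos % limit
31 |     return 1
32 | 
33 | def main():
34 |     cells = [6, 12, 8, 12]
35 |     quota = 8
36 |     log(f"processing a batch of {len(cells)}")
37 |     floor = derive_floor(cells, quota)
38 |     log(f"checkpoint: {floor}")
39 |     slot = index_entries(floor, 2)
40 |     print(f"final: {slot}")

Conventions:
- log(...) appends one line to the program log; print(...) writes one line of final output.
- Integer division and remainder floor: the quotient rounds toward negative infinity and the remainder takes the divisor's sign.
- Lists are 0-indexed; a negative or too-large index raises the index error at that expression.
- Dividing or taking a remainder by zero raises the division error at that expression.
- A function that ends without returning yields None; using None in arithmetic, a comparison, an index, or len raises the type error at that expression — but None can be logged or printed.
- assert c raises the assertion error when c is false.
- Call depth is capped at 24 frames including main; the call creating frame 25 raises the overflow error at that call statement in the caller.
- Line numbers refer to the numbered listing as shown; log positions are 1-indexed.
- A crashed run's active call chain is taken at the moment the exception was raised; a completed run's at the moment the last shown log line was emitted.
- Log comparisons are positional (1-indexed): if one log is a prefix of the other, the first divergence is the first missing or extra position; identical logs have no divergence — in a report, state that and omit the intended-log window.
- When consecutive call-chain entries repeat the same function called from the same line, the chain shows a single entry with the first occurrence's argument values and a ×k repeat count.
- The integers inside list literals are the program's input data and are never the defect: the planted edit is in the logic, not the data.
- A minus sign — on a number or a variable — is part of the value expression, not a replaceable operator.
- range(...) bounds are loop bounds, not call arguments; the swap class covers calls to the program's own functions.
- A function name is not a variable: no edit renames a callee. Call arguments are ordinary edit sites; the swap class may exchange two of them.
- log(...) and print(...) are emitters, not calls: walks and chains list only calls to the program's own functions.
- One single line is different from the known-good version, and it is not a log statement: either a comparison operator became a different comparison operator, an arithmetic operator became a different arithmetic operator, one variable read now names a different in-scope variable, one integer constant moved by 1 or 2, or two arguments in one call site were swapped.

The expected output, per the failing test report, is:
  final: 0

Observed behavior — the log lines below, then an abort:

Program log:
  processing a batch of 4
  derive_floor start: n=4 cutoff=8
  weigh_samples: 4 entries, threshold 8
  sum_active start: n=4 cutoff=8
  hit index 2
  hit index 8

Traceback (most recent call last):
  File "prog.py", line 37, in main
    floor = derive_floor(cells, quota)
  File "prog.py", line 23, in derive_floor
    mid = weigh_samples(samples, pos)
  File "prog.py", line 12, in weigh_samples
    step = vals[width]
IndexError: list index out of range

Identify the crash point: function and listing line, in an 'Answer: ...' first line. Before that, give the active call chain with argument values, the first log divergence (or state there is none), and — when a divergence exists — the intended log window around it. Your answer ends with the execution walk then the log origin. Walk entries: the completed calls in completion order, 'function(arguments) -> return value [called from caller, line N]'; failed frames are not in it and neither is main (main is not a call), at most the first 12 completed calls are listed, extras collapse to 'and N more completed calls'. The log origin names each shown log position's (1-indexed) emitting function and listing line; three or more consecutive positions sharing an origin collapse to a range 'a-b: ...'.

Answer: the error was raised in weigh_samples, line 12.
Core observation: At log position 6 the runs split — shown 'hit index 8', but the working version logs 'hit index 2'.
Call chain: main -> derive_floor([6, 12, 8, 12], 8) (called at line 37) -> weigh_samples([6, 12, 8, 12], 8) (called at line 23).
First divergence: at position 6 the run shows 'hit index 8' where the working version logs 'hit index 2'.
Intended log window:
  4: sum_active start: n=4 cutoff=8
  5: hit index 2
  6: hit index 2
  7: rank_cells called with 16, 2
Execution walk:
  sum_active([6, 12, 8, 12], 8) -> 8  [called from weigh_samples, line 10]
Origin of each log line:
  1 — main, line 36
  2 — derive_floor, line 22
  3 — weigh_samples, line 9
  4 — sum_active, line 2
  5 — sum_active, line 5
  6 — weigh_samples, line 11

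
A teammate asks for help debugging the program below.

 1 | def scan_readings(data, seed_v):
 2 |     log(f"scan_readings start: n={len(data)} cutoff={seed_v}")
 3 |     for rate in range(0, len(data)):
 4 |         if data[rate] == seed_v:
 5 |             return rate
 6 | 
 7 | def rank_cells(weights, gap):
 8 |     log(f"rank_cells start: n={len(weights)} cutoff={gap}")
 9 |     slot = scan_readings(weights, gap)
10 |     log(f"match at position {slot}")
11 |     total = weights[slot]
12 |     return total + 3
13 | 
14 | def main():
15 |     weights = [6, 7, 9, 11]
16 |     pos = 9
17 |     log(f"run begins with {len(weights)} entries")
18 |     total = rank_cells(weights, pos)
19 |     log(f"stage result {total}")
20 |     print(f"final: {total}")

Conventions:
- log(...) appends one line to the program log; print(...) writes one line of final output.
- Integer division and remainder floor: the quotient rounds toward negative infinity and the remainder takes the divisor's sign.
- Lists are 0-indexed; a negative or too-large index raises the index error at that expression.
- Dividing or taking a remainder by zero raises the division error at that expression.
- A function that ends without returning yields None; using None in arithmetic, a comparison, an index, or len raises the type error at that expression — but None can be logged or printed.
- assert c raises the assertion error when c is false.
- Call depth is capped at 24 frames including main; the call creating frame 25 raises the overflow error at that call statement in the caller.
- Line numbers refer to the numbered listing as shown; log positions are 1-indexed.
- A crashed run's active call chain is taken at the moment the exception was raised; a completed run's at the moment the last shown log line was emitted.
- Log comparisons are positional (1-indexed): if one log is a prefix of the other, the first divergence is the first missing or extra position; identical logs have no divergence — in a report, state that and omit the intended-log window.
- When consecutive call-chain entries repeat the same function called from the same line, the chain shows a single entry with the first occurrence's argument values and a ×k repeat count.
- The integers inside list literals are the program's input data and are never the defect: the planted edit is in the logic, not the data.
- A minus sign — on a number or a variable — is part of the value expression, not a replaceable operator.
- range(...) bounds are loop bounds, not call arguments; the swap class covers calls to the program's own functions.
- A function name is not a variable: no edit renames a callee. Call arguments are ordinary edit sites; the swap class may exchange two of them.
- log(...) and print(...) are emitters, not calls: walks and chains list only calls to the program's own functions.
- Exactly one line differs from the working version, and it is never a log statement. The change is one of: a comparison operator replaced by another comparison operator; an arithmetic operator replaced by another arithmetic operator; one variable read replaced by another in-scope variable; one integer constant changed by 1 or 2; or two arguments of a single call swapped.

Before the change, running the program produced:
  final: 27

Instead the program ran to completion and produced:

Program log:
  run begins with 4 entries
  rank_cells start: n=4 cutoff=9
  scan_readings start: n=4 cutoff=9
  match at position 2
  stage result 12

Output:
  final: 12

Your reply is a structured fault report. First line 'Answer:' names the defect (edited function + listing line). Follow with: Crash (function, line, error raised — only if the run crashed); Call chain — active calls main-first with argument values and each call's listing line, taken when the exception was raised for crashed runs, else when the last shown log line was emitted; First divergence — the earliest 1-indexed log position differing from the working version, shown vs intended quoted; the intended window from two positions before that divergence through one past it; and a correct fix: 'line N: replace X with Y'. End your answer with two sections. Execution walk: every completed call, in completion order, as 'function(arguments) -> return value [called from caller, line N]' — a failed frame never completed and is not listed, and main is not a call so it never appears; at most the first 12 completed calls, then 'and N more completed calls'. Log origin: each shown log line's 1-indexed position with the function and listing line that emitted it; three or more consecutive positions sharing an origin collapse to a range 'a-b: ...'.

Answer: the defect is in rank_cells at line 12.
Core observation: Log line 5 is where behavior first shows: 'stage result 12' appears instead of 'stage result 27'.
Call chain: main.
First divergence: position 5; shown 'stage result 12' vs intended 'stage result 27'.
Intended log window:
  3: scan_readings start: n=4 cutoff=9
  4: match at position 2
  5: stage result 27
Execution walk:
  scan_readings([6, 7, 9, 11], 9) -> 2  [called from rank_cells, line 9]
  rank_cells([6, 7, 9, 11], 9) -> 12  [called from main, line 18]
Log origins:
  1: from main, line 17
  2: from rank_cells, line 8
  3: from scan_readings, line 2
  4: from rank_cells, line 10
  5: from main, line 19
A correct fix: line 12: replace `+` with `*`.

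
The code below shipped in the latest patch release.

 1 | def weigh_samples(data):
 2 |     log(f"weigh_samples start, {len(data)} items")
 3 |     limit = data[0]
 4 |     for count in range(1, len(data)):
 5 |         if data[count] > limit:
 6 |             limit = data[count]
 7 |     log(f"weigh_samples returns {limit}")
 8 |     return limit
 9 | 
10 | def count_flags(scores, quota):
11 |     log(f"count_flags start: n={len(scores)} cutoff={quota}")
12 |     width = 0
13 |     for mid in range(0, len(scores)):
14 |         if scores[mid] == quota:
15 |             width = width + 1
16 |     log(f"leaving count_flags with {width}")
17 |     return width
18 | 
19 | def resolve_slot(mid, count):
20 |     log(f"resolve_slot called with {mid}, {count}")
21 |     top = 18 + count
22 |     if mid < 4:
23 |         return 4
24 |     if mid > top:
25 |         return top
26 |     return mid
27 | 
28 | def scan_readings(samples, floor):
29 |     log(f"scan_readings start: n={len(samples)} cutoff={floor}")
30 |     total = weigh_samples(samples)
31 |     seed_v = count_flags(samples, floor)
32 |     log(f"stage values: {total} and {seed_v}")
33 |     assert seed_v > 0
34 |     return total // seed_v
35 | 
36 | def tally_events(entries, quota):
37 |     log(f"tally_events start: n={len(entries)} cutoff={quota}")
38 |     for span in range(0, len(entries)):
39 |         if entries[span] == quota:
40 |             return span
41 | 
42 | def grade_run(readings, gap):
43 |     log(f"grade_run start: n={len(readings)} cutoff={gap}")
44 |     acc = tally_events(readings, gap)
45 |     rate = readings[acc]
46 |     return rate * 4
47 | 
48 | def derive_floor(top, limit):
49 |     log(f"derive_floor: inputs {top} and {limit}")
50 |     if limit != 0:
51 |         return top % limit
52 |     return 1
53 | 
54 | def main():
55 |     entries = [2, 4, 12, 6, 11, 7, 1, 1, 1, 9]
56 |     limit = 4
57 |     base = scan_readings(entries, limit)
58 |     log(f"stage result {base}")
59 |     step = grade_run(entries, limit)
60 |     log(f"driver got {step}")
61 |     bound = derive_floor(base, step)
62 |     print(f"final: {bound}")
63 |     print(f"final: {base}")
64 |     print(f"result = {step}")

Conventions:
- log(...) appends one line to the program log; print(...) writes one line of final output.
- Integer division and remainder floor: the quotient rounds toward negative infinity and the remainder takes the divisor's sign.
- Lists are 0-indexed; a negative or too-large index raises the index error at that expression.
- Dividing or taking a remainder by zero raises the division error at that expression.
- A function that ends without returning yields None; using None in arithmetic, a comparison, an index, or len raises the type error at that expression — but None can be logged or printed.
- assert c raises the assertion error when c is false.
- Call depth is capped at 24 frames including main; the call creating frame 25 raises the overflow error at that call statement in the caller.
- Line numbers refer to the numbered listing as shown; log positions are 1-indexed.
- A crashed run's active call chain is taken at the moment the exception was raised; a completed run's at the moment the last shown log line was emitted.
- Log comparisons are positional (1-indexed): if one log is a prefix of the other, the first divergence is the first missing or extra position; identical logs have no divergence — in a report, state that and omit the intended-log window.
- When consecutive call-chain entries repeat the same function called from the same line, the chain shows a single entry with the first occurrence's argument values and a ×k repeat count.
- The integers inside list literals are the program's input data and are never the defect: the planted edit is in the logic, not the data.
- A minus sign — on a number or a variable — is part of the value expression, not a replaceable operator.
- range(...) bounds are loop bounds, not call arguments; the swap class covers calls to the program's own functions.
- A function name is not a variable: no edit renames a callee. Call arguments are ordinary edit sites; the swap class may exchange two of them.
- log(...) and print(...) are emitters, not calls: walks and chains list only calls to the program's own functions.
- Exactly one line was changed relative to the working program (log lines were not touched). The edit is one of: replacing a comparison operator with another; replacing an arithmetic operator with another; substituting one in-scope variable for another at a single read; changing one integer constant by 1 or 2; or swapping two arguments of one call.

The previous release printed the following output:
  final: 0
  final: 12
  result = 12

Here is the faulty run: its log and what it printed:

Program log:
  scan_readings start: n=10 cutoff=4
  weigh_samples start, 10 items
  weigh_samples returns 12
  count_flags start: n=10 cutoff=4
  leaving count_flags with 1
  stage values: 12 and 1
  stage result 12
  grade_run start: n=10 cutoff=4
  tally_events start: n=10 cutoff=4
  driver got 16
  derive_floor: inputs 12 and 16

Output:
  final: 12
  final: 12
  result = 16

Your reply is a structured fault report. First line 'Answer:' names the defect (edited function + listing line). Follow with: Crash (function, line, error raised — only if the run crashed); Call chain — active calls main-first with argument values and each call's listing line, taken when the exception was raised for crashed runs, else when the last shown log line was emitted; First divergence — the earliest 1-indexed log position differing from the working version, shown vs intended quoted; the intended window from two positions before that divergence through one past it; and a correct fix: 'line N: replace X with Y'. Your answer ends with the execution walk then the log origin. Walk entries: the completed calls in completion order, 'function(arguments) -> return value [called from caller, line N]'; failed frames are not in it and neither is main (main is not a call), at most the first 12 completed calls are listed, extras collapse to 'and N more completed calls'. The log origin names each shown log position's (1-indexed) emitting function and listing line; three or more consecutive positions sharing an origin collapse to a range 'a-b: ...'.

Answer: the defect is in grade_run at line 46.
Key observation: Everything matches until log position 10, which reads 'driver got 16' in place of 'driver got 12'.
Call chain: main -> derive_floor(12, 16) (called at line 61).
First divergence: at position 10 the run shows 'driver got 16' where the working version logs 'driver got 12'.
Intended log window:
  8: grade_run start: n=10 cutoff=4
  9: tally_events start: n=10 cutoff=4
  10: driver got 12
  11: derive_floor: inputs 12 and 12
Execution walk:
  weigh_samples([2, 4, 12, 6, 11, 7, 1, 1, 1, 9]) -> 12  [called from scan_readings, line 30]
  count_flags([2, 4, 12, 6, 11, 7, 1, 1, 1, 9], 4) -> 1  [called from scan_readings, line 31]
  scan_readings([2, 4, 12, 6, 11, 7, 1, 1, 1, 9], 4) -> 12  [called from main, line 57]
  tally_events([2, 4, 12, 6, 11, 7, 1, 1, 1, 9], 4) -> 1  [called from grade_run, line 44]
  grade_run([2, 4, 12, 6, 11, 7, 1, 1, 1, 9], 4) -> 16  [called from main, line 59]
  derive_floor(12, 16) -> 12  [called from main, line 61]
Log line origins:
  1: from scan_readings, line 29
  2: from weigh_samples, line 2
  3: from weigh_samples, line 7
  4: from count_flags, line 11
  5: from count_flags, line 16
  6: from scan_readings, line 32
  7: from main, line 58
  8: from grade_run, line 43
  9: from tally_events, line 37
  10: from main, line 60
  11: from derive_floor, line 49
A correct fix: line 46: replace `4` with `3`.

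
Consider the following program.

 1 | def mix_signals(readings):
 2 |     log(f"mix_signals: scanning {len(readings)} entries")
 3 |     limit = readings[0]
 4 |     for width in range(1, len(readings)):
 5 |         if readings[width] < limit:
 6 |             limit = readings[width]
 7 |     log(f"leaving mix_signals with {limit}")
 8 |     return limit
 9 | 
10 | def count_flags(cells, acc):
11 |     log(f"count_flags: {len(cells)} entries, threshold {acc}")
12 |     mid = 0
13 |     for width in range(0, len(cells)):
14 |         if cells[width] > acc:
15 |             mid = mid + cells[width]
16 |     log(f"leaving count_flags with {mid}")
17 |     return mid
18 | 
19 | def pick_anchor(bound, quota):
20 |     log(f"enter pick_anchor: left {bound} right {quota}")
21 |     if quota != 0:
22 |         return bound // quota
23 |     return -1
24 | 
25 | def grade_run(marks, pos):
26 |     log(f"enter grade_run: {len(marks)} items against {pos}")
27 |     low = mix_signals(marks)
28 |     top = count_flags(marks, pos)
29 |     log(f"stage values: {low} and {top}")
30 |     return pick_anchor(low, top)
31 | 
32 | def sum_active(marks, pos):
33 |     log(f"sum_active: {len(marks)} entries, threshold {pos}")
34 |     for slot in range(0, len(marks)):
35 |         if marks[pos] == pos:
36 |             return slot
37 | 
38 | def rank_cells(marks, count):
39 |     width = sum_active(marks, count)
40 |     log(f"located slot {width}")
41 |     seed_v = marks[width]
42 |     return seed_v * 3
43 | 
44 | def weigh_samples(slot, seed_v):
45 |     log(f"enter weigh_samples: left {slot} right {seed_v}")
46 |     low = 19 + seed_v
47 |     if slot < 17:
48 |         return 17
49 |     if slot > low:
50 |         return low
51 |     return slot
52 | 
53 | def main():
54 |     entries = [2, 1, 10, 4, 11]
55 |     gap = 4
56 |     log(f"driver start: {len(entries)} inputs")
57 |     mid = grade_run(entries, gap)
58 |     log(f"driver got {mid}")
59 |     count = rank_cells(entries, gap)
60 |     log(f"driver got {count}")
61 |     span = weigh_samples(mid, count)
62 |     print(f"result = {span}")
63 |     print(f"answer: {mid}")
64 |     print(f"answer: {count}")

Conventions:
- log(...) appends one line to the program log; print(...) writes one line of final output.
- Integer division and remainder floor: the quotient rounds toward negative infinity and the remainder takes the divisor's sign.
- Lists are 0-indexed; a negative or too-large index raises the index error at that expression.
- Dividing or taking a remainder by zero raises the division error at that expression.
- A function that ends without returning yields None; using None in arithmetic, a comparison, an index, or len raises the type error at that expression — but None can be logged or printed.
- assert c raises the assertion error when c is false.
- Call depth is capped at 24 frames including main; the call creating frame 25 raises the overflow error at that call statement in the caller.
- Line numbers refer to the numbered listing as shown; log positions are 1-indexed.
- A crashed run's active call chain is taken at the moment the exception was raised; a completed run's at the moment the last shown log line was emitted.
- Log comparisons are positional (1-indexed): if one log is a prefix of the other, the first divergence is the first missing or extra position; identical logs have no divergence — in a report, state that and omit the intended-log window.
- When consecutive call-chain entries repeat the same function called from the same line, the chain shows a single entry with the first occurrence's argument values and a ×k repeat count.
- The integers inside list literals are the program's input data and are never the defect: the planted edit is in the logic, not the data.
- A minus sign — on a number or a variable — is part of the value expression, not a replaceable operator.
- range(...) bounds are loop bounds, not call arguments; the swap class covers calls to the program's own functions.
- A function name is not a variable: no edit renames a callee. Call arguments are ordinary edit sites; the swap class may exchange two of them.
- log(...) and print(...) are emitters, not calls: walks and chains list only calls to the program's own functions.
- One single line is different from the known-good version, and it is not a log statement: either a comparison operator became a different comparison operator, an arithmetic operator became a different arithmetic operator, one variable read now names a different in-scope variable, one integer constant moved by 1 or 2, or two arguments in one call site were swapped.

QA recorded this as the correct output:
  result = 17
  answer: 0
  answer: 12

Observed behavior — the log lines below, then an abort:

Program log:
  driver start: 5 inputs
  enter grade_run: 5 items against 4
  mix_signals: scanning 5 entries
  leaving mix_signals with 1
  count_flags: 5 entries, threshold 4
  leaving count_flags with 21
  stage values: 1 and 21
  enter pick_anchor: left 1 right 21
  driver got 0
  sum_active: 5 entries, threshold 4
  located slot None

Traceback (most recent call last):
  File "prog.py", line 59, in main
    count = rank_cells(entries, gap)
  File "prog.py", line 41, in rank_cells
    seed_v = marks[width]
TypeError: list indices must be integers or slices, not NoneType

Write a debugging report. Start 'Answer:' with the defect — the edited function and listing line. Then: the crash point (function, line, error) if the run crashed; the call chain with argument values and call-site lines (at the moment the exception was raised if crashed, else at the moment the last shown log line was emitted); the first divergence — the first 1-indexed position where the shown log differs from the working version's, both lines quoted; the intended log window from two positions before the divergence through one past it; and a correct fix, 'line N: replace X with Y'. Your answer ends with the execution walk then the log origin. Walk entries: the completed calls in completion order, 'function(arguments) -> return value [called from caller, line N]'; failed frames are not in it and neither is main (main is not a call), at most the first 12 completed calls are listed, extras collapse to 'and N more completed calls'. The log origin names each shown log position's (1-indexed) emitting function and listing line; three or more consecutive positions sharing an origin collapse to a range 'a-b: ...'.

Answer: the defect is in sum_active at line 35.
The tell: The log first diverges at position 11: the faulty run prints 'located slot None' where the working version prints 'located slot 3'.
Crash: rank_cells, line 41, TypeError.
Call chain: main -> rank_cells([2, 1, 10, 4, 11], 4) (called at line 59).
First divergence: position 11 — the shown line 'located slot None' should read 'located slot 3'.
Intended log window:
  9: driver got 0
  10: sum_active: 5 entries, threshold 4
  11: located slot 3
  12: driver got 12
Execution walk:
  mix_signals([2, 1, 10, 4, 11]) -> 1  [called from grade_run, line 27]
  count_flags([2, 1, 10, 4, 11], 4) -> 21  [called from grade_run, line 28]
  pick_anchor(1, 21) -> 0  [called from grade_run, line 30]
  grade_run([2, 1, 10, 4, 11], 4) -> 0  [called from main, line 57]
  sum_active([2, 1, 10, 4, 11], 4) -> None  [called from rank_cells, line 39]
Log origins:
  1: emitted by main (line 56)
  2: emitted by grade_run (line 26)
  3: emitted by mix_signals (line 2)
  4: emitted by mix_signals (line 7)
  5: emitted by count_flags (line 11)
  6: emitted by count_flags (line 16)
  7: emitted by grade_run (line 29)
  8: emitted by pick_anchor (line 20)
  9: emitted by main (line 58)
  10: emitted by sum_active (line 33)
  11: emitted by rank_cells (line 40)
A correct fix: line 35: replace `marks[pos]` with `marks[slot]`.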